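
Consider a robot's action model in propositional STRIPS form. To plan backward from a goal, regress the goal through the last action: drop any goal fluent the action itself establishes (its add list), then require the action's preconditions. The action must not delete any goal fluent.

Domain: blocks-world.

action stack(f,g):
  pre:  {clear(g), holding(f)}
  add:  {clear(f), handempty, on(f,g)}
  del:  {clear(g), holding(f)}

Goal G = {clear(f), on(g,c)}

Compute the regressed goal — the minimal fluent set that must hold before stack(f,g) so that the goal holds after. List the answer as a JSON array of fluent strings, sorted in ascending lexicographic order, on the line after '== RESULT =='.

Compute (G \ add) ∪ pre:
  G ∩ del = {}  (empty — regression defined)
  G \ add = {clear(f), on(g,c)} \ {clear(f), handempty, on(f,g)} = {on(g,c)}
  ∪ pre   = {on(g,c)} ∪ {clear(g), holding(f)}
          = {clear(g), holding(f), on(g,c)}

== RESULT ==
["clear(g)", "holding(f)", "on(g,c)"]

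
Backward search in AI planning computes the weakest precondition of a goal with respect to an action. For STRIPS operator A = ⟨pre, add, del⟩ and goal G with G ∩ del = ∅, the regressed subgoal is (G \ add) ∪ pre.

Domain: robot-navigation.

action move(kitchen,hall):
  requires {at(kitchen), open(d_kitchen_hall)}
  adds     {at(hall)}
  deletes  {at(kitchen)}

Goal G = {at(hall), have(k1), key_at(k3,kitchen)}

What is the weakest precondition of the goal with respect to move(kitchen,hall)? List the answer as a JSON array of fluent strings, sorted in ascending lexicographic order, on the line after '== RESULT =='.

Compute (G \ add) ∪ pre:
  G ∩ del = {}  (empty — regression defined)
  G \ add = {at(hall), have(k1), key_at(k3,kitchen)} \ {at(hall)} = {have(k1), key_at(k3,kitchen)}
  ∪ pre   = {have(k1), key_at(k3,kitchen)} ∪ {at(kitchen), open(d_kitchen_hall)}
          = {at(kitchen), have(k1), key_at(k3,kitchen), open(d_kitchen_hall)}

== RESULT ==
["at(kitchen)", "have(k1)", "key_at(k3,kitchen)", "open(d_kitchen_hall)"]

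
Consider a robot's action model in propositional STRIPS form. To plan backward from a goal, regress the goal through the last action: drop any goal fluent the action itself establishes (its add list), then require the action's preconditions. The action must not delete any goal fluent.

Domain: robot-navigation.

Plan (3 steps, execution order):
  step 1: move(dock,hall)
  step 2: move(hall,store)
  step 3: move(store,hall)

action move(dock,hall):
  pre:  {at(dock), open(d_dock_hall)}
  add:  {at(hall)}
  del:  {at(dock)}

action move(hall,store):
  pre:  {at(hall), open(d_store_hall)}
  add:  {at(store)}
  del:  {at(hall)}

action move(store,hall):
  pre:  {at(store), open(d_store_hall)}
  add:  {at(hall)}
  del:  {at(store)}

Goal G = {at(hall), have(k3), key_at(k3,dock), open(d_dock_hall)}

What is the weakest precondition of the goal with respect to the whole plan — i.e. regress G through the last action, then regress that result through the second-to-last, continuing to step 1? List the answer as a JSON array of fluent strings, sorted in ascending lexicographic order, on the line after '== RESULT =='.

Regress step by step:
  through step 3 (move(store,hall)): drop {at(hall)}, keep {have(k3), key_at(k3,dock), open(d_dock_hall)}, require {at(store), open(d_store_hall)}
    → {at(store), have(k3), key_at(k3,dock), open(d_dock_hall), open(d_store_hall)}
  through step 2 (move(hall,store)): drop {at(store)}, keep {have(k3), key_at(k3,dock), open(d_dock_hall), open(d_store_hall)}, require {at(hall), open(d_store_hall)}
    → {at(hall), have(k3), key_at(k3,dock), open(d_dock_hall), open(d_store_hall)}
  through step 1 (move(dock,hall)): drop {at(hall)}, keep {have(k3), key_at(k3,dock), open(d_dock_hall), open(d_store_hall)}, require {at(dock), open(d_dock_hall)}
    → {at(dock), have(k3), key_at(k3,dock), open(d_dock_hall), open(d_store_hall)}

== RESULT ==
["at(dock)", "have(k3)", "key_at(k3,dock)", "open(d_dock_hall)", "open(d_store_hall)"]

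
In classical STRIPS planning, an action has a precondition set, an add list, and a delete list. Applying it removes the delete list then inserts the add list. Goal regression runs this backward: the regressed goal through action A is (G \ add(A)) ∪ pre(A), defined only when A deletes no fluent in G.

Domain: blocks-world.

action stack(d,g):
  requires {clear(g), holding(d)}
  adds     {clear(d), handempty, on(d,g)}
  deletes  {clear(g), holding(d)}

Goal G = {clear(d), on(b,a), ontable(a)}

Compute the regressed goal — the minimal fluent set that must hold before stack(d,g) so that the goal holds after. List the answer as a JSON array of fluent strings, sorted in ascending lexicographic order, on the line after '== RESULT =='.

Regress:
  G ∩ del = {}  (empty — regression defined)
  G \ add = {clear(d), on(b,a), ontable(a)} \ {clear(d), handempty, on(d,g)} = {on(b,a), ontable(a)}
  ∪ pre   = {on(b,a), ontable(a)} ∪ {clear(g), holding(d)}
          = {clear(g), holding(d), on(b,a), ontable(a)}

== RESULT ==
["clear(g)", "holding(d)", "on(b,a)", "ontable(a)"]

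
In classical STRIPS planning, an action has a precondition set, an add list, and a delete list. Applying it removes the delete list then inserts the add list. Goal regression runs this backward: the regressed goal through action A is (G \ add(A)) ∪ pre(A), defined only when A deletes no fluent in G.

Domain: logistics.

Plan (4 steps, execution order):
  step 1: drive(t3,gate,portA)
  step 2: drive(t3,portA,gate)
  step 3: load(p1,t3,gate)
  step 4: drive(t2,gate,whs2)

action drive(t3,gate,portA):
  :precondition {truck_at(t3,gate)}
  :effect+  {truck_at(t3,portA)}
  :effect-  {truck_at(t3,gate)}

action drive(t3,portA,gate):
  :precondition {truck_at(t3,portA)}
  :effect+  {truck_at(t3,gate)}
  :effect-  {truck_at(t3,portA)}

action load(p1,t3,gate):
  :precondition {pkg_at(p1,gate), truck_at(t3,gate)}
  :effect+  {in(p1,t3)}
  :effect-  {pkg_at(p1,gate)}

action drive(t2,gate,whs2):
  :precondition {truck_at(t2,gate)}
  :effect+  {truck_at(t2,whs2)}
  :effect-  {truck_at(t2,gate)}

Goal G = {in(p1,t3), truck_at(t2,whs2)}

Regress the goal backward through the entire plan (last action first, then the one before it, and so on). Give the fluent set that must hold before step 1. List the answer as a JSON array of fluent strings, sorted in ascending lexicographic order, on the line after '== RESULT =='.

Regress step by step:
  through step 4 (drive(t2,gate,whs2)): drop {truck_at(t2,whs2)}, keep {in(p1,t3)}, require {truck_at(t2,gate)}
    → {in(p1,t3), truck_at(t2,gate)}
  through step 3 (load(p1,t3,gate)): drop {in(p1,t3)}, keep {truck_at(t2,gate)}, require {pkg_at(p1,gate), truck_at(t3,gate)}
    → {pkg_at(p1,gate), truck_at(t2,gate), truck_at(t3,gate)}
  through step 2 (drive(t3,portA,gate)): drop {truck_at(t3,gate)}, keep {pkg_at(p1,gate), truck_at(t2,gate)}, require {truck_at(t3,portA)}
    → {pkg_at(p1,gate), truck_at(t2,gate), truck_at(t3,portA)}
  through step 1 (drive(t3,gate,portA)): drop {truck_at(t3,portA)}, keep {pkg_at(p1,gate), truck_at(t2,gate)}, require {truck_at(t3,gate)}
    → {pkg_at(p1,gate), truck_at(t2,gate), truck_at(t3,gate)}

== RESULT ==
["pkg_at(p1,gate)", "truck_at(t2,gate)", "truck_at(t3,gate)"]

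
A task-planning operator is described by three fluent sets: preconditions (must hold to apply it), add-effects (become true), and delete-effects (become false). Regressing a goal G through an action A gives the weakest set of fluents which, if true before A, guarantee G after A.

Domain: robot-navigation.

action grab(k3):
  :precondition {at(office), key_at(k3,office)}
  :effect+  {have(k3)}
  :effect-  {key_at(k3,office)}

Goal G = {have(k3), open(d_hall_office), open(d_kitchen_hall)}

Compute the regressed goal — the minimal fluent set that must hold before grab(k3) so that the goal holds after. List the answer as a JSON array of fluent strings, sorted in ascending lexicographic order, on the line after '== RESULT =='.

Regress:
  G ∩ del = {}  (empty — regression defined)
  G \ add = {have(k3), open(d_hall_office), open(d_kitchen_hall)} \ {have(k3)} = {open(d_hall_office), open(d_kitchen_hall)}
  ∪ pre   = {open(d_hall_office), open(d_kitchen_hall)} ∪ {at(office), key_at(k3,office)}
          = {at(office), key_at(k3,office), open(d_hall_office), open(d_kitchen_hall)}

== RESULT ==
["at(office)", "key_at(k3,office)", "open(d_hall_office)", "open(d_kitchen_hall)"]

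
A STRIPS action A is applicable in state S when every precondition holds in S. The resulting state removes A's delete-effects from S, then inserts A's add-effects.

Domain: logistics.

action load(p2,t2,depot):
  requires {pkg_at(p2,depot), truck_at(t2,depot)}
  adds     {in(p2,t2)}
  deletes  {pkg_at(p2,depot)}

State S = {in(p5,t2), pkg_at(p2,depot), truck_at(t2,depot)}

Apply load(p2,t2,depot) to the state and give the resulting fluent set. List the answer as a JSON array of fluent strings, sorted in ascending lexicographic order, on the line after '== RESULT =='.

Progress:
  pre ⊆ S: {pkg_at(p2,depot), truck_at(t2,depot)} ⊆ S  — applicable
  S \ del = {in(p5,t2), truck_at(t2,depot)}
  ∪ add   = {in(p2,t2), in(p5,t2), truck_at(t2,depot)}

== RESULT ==
["in(p2,t2)", "in(p5,t2)", "truck_at(t2,depot)"]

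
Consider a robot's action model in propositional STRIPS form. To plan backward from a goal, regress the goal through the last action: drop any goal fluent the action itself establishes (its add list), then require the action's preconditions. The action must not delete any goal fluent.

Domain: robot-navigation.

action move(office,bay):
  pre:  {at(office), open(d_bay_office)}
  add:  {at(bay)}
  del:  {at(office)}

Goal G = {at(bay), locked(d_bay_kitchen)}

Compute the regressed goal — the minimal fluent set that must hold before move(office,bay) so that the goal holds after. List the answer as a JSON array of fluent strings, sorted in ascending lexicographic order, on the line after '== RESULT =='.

Regress:
  G ∩ del = {}  (empty — regression defined)
  G \ add = {at(bay), locked(d_bay_kitchen)} \ {at(bay)} = {locked(d_bay_kitchen)}
  ∪ pre   = {locked(d_bay_kitchen)} ∪ {at(office), open(d_bay_office)}
          = {at(office), locked(d_bay_kitchen), open(d_bay_office)}

== RESULT ==
["at(office)", "locked(d_bay_kitchen)", "open(d_bay_office)"]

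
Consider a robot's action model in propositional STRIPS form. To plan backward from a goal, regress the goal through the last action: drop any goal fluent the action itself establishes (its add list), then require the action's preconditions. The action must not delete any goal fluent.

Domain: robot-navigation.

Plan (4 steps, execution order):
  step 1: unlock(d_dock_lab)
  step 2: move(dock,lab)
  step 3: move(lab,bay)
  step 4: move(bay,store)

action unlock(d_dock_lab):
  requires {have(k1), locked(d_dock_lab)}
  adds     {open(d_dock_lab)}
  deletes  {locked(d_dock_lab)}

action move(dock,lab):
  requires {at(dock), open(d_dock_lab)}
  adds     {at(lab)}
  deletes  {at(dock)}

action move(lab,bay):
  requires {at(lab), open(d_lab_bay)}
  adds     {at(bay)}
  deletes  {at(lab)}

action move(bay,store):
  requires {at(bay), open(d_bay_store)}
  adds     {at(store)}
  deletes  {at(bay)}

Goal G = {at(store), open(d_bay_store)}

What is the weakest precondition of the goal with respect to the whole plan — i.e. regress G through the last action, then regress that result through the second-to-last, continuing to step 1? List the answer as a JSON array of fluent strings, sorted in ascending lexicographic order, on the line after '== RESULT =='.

Regress step by step:
  through step 4 (move(bay,store)): drop {at(store)}, keep {open(d_bay_store)}, require {at(bay), open(d_bay_store)}
    → {at(bay), open(d_bay_store)}
  through step 3 (move(lab,bay)): drop {at(bay)}, keep {open(d_bay_store)}, require {at(lab), open(d_lab_bay)}
    → {at(lab), open(d_bay_store), open(d_lab_bay)}
  through step 2 (move(dock,lab)): drop {at(lab)}, keep {open(d_bay_store), open(d_lab_bay)}, require {at(dock), open(d_dock_lab)}
    → {at(dock), open(d_bay_store), open(d_dock_lab), open(d_lab_bay)}
  through step 1 (unlock(d_dock_lab)): drop {open(d_dock_lab)}, keep {at(dock), open(d_bay_store), open(d_lab_bay)}, require {have(k1), locked(d_dock_lab)}
    → {at(dock), have(k1), locked(d_dock_lab), open(d_bay_store), open(d_lab_bay)}

== RESULT ==
["at(dock)", "have(k1)", "locked(d_dock_lab)", "open(d_bay_store)", "open(d_lab_bay)"]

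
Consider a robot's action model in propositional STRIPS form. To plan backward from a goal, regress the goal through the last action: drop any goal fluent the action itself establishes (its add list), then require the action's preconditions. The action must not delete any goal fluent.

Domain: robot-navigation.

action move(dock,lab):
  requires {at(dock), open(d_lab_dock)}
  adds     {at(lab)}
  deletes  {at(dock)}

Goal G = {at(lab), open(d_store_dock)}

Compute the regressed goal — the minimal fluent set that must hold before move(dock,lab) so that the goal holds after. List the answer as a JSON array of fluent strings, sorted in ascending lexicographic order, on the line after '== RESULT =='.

Regress:
  G ∩ del = {}  (empty — regression defined)
  G \ add = {at(lab), open(d_store_dock)} \ {at(lab)} = {open(d_store_dock)}
  ∪ pre   = {open(d_store_dock)} ∪ {at(dock), open(d_lab_dock)}
          = {at(dock), open(d_lab_dock), open(d_store_dock)}

== RESULT ==
["at(dock)", "open(d_lab_dock)", "open(d_store_dock)"]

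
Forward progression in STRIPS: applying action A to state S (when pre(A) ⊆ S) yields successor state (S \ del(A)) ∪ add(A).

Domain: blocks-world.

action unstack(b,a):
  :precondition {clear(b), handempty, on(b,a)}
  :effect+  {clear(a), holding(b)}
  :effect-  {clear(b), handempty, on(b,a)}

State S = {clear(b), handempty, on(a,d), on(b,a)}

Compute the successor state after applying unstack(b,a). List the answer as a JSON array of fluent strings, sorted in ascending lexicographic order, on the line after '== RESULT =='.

Progress:
  pre ⊆ S: {clear(b), handempty, on(b,a)} ⊆ S  — applicable
  S \ del = {on(a,d)}
  ∪ add   = {clear(a), holding(b), on(a,d)}

== RESULT ==
["clear(a)", "holding(b)", "on(a,d)"]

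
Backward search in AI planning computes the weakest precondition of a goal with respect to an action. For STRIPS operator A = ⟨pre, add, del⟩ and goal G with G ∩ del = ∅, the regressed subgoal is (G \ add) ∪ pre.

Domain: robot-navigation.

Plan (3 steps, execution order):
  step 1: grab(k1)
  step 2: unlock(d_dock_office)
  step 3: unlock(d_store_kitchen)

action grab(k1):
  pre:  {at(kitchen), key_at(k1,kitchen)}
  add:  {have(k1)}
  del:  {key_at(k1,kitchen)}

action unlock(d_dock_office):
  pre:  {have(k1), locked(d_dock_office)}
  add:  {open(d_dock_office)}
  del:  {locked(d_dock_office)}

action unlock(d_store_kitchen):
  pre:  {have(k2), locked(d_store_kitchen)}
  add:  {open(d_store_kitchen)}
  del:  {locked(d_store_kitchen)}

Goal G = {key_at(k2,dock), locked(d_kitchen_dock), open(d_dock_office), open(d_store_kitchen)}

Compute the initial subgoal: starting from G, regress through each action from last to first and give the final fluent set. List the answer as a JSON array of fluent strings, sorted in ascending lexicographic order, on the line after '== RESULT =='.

Work backward from the goal:
  through step 3 (unlock(d_store_kitchen)): drop {open(d_store_kitchen)}, keep {key_at(k2,dock), locked(d_kitchen_dock), open(d_dock_office)}, require {have(k2), locked(d_store_kitchen)}
    → {have(k2), key_at(k2,dock), locked(d_kitchen_dock), locked(d_store_kitchen), open(d_dock_office)}
  through step 2 (unlock(d_dock_office)): drop {open(d_dock_office)}, keep {have(k2), key_at(k2,dock), locked(d_kitchen_dock), locked(d_store_kitchen)}, require {have(k1), locked(d_dock_office)}
    → {have(k1), have(k2), key_at(k2,dock), locked(d_dock_office), locked(d_kitchen_dock), locked(d_store_kitchen)}
  through step 1 (grab(k1)): drop {have(k1)}, keep {have(k2), key_at(k2,dock), locked(d_dock_office), locked(d_kitchen_dock), locked(d_store_kitchen)}, require {at(kitchen), key_at(k1,kitchen)}
    → {at(kitchen), have(k2), key_at(k1,kitchen), key_at(k2,dock), locked(d_dock_office), locked(d_kitchen_dock), locked(d_store_kitchen)}

== RESULT ==
["at(kitchen)", "have(k2)", "key_at(k1,kitchen)", "key_at(k2,dock)", "locked(d_dock_office)", "locked(d_kitchen_dock)", "locked(d_store_kitchen)"]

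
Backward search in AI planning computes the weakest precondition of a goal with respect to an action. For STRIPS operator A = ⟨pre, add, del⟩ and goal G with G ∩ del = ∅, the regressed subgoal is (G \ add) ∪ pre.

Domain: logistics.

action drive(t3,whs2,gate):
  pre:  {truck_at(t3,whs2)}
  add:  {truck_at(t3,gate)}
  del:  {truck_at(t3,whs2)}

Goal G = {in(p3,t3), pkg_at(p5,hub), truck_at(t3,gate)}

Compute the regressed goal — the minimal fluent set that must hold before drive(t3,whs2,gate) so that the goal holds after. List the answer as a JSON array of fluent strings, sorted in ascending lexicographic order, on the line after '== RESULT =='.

Regress:
  G ∩ del = {}  (empty — regression defined)
  G \ add = {in(p3,t3), pkg_at(p5,hub), truck_at(t3,gate)} \ {truck_at(t3,gate)} = {in(p3,t3), pkg_at(p5,hub)}
  ∪ pre   = {in(p3,t3), pkg_at(p5,hub)} ∪ {truck_at(t3,whs2)}
          = {in(p3,t3), pkg_at(p5,hub), truck_at(t3,whs2)}

== RESULT ==
["in(p3,t3)", "pkg_at(p5,hub)", "truck_at(t3,whs2)"]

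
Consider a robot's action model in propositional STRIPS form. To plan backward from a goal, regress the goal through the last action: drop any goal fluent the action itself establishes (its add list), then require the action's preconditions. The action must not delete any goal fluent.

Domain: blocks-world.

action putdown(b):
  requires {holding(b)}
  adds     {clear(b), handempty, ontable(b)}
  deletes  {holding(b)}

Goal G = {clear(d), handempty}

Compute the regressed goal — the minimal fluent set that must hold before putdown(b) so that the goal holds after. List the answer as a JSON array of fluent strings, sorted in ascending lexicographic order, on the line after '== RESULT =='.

Compute (G \ add) ∪ pre:
  G ∩ del = {}  (empty — regression defined)
  G \ add = {clear(d), handempty} \ {clear(b), handempty, ontable(b)} = {clear(d)}
  ∪ pre   = {clear(d)} ∪ {holding(b)}
          = {clear(d), holding(b)}

== RESULT ==
["clear(d)", "holding(b)"]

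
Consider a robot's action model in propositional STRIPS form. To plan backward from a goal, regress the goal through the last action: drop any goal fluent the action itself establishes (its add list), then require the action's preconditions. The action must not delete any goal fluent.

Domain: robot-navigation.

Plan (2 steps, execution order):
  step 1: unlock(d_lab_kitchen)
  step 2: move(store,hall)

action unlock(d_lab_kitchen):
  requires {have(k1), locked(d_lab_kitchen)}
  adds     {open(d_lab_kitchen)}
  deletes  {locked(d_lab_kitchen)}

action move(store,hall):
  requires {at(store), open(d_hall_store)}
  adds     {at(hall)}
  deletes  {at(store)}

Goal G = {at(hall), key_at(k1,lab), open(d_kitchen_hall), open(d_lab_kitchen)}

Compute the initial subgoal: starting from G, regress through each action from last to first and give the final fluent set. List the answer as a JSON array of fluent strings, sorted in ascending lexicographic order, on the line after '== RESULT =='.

Work backward from the goal:
  through step 2 (move(store,hall)): drop {at(hall)}, keep {key_at(k1,lab), open(d_kitchen_hall), open(d_lab_kitchen)}, require {at(store), open(d_hall_store)}
    → {at(store), key_at(k1,lab), open(d_hall_store), open(d_kitchen_hall), open(d_lab_kitchen)}
  through step 1 (unlock(d_lab_kitchen)): drop {open(d_lab_kitchen)}, keep {at(store), key_at(k1,lab), open(d_hall_store), open(d_kitchen_hall)}, require {have(k1), locked(d_lab_kitchen)}
    → {at(store), have(k1), key_at(k1,lab), locked(d_lab_kitchen), open(d_hall_store), open(d_kitchen_hall)}

== RESULT ==
["at(store)", "have(k1)", "key_at(k1,lab)", "locked(d_lab_kitchen)", "open(d_hall_store)", "open(d_kitchen_hall)"]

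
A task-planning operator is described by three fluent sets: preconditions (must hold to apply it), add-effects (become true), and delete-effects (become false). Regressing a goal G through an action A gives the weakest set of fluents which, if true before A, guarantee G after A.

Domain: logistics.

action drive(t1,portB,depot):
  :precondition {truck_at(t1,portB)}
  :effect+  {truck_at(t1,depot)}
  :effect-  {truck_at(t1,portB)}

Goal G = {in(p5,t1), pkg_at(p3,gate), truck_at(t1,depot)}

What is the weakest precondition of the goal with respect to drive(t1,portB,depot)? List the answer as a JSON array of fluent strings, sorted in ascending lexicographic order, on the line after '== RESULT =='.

Compute (G \ add) ∪ pre:
  G ∩ del = {}  (empty — regression defined)
  G \ add = {in(p5,t1), pkg_at(p3,gate), truck_at(t1,depot)} \ {truck_at(t1,depot)} = {in(p5,t1), pkg_at(p3,gate)}
  ∪ pre   = {in(p5,t1), pkg_at(p3,gate)} ∪ {truck_at(t1,portB)}
          = {in(p5,t1), pkg_at(p3,gate), truck_at(t1,portB)}

== RESULT ==
["in(p5,t1)", "pkg_at(p3,gate)", "truck_at(t1,portB)"]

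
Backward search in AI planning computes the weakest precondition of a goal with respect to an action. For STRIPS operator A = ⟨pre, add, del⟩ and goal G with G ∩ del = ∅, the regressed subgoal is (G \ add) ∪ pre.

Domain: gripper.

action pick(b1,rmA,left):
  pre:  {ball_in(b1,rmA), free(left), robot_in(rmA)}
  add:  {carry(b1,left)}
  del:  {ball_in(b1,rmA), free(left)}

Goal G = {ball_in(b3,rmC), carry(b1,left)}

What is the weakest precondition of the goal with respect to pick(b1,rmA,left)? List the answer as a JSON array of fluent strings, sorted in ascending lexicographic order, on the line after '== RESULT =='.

Compute (G \ add) ∪ pre:
  G ∩ del = {}  (empty — regression defined)
  G \ add = {ball_in(b3,rmC), carry(b1,left)} \ {carry(b1,left)} = {ball_in(b3,rmC)}
  ∪ pre   = {ball_in(b3,rmC)} ∪ {ball_in(b1,rmA), free(left), robot_in(rmA)}
          = {ball_in(b1,rmA), ball_in(b3,rmC), free(left), robot_in(rmA)}

== RESULT ==
["ball_in(b1,rmA)", "ball_in(b3,rmC)", "free(left)", "robot_in(rmA)"]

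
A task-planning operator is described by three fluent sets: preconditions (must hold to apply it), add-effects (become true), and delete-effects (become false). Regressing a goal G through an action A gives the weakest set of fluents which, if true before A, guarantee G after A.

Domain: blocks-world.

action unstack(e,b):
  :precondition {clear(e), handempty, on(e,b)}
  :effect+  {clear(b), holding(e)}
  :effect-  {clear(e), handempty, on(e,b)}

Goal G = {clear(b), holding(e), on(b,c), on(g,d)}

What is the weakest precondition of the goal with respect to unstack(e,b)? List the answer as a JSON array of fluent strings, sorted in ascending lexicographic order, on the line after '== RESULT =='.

Compute (G \ add) ∪ pre:
  G ∩ del = {}  (empty — regression defined)
  G \ add = {clear(b), holding(e), on(b,c), on(g,d)} \ {clear(b), holding(e)} = {on(b,c), on(g,d)}
  ∪ pre   = {on(b,c), on(g,d)} ∪ {clear(e), handempty, on(e,b)}
          = {clear(e), handempty, on(b,c), on(e,b), on(g,d)}

== RESULT ==
["clear(e)", "handempty", "on(b,c)", "on(e,b)", "on(g,d)"]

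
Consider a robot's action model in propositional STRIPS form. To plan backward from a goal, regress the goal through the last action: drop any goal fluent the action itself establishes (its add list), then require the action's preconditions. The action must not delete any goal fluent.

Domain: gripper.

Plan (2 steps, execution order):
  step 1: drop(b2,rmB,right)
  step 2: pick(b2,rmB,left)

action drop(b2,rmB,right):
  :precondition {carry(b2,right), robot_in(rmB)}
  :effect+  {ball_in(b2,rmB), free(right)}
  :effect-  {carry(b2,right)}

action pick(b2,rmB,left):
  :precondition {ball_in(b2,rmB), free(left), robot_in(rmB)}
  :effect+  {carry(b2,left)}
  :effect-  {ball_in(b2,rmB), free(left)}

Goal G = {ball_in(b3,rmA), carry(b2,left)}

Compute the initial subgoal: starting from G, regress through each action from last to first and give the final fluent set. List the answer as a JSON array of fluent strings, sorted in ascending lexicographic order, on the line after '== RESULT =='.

Regress step by step:
  through step 2 (pick(b2,rmB,left)): drop {carry(b2,left)}, keep {ball_in(b3,rmA)}, require {ball_in(b2,rmB), free(left), robot_in(rmB)}
    → {ball_in(b2,rmB), ball_in(b3,rmA), free(left), robot_in(rmB)}
  through step 1 (drop(b2,rmB,right)): drop {ball_in(b2,rmB)}, keep {ball_in(b3,rmA), free(left), robot_in(rmB)}, require {carry(b2,right), robot_in(rmB)}
    → {ball_in(b3,rmA), carry(b2,right), free(left), robot_in(rmB)}

== RESULT ==
["ball_in(b3,rmA)", "carry(b2,right)", "free(left)", "robot_in(rmB)"]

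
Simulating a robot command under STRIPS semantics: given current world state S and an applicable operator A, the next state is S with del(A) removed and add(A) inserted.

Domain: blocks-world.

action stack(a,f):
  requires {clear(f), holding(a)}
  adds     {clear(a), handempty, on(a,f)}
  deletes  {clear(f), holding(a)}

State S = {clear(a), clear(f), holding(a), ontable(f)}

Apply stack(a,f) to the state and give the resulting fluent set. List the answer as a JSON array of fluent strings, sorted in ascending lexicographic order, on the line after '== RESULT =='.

Progress:
  pre ⊆ S: {clear(f), holding(a)} ⊆ S  — applicable
  S \ del = {clear(a), ontable(f)}
  ∪ add   = {clear(a), handempty, on(a,f), ontable(f)}

== RESULT ==
["clear(a)", "handempty", "on(a,f)", "ontable(f)"]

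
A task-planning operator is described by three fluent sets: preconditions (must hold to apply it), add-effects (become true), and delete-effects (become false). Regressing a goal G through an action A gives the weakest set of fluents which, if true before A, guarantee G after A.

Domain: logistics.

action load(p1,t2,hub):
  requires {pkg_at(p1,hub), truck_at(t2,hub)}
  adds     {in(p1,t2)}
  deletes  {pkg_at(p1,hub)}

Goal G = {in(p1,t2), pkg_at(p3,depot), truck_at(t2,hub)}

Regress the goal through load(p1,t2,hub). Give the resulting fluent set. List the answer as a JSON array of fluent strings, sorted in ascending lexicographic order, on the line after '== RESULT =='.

Compute (G \ add) ∪ pre:
  G ∩ del = {}  (empty — regression defined)
  G \ add = {in(p1,t2), pkg_at(p3,depot), truck_at(t2,hub)} \ {in(p1,t2)} = {pkg_at(p3,depot), truck_at(t2,hub)}
  ∪ pre   = {pkg_at(p3,depot), truck_at(t2,hub)} ∪ {pkg_at(p1,hub), truck_at(t2,hub)}
          = {pkg_at(p1,hub), pkg_at(p3,depot), truck_at(t2,hub)}

== RESULT ==
["pkg_at(p1,hub)", "pkg_at(p3,depot)", "truck_at(t2,hub)"]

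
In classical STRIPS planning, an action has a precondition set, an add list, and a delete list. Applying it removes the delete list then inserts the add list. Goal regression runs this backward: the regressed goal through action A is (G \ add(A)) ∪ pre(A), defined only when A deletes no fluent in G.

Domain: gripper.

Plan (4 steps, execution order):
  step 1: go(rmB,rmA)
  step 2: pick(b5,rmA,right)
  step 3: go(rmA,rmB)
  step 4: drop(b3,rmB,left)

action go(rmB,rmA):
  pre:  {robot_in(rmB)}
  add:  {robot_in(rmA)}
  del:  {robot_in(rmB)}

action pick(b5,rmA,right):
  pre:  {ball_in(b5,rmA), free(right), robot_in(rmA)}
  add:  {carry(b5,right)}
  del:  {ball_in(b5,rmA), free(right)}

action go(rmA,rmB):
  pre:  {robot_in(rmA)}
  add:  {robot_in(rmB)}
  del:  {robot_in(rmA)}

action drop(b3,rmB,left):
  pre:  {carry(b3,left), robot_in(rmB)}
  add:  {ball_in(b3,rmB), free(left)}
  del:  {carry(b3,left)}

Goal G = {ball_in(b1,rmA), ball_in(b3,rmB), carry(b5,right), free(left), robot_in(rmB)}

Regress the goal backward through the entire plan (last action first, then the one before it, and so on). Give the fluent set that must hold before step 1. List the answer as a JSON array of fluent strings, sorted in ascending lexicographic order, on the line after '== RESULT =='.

Work backward from the goal:
  through step 4 (drop(b3,rmB,left)): drop {ball_in(b3,rmB), free(left)}, keep {ball_in(b1,rmA), carry(b5,right), robot_in(rmB)}, require {carry(b3,left), robot_in(rmB)}
    → {ball_in(b1,rmA), carry(b3,left), carry(b5,right), robot_in(rmB)}
  through step 3 (go(rmA,rmB)): drop {robot_in(rmB)}, keep {ball_in(b1,rmA), carry(b3,left), carry(b5,right)}, require {robot_in(rmA)}
    → {ball_in(b1,rmA), carry(b3,left), carry(b5,right), robot_in(rmA)}
  through step 2 (pick(b5,rmA,right)): drop {carry(b5,right)}, keep {ball_in(b1,rmA), carry(b3,left), robot_in(rmA)}, require {ball_in(b5,rmA), free(right), robot_in(rmA)}
    → {ball_in(b1,rmA), ball_in(b5,rmA), carry(b3,left), free(right), robot_in(rmA)}
  through step 1 (go(rmB,rmA)): drop {robot_in(rmA)}, keep {ball_in(b1,rmA), ball_in(b5,rmA), carry(b3,left), free(right)}, require {robot_in(rmB)}
    → {ball_in(b1,rmA), ball_in(b5,rmA), carry(b3,left), free(right), robot_in(rmB)}

== RESULT ==
["ball_in(b1,rmA)", "ball_in(b5,rmA)", "carry(b3,left)", "free(right)", "robot_in(rmB)"]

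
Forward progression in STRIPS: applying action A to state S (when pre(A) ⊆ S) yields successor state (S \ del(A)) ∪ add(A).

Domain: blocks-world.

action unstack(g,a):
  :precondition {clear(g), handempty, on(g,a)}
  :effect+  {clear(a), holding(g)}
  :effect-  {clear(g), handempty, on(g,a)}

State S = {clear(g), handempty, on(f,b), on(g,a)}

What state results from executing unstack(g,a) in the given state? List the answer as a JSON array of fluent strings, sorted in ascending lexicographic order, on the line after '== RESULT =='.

Compute (S \ del) ∪ add:
  pre ⊆ S: {clear(g), handempty, on(g,a)} ⊆ S  — applicable
  S \ del = {on(f,b)}
  ∪ add   = {clear(a), holding(g), on(f,b)}

== RESULT ==
["clear(a)", "holding(g)", "on(f,b)"]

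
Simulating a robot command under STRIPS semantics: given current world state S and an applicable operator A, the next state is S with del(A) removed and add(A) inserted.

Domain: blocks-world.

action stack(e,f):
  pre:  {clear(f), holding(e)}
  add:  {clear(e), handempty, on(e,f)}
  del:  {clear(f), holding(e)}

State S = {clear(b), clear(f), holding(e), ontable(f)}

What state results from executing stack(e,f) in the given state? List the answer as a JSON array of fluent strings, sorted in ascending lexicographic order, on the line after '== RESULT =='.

Progress:
  pre ⊆ S: {clear(f), holding(e)} ⊆ S  — applicable
  S \ del = {clear(b), ontable(f)}
  ∪ add   = {clear(b), clear(e), handempty, on(e,f), ontable(f)}

== RESULT ==
["clear(b)", "clear(e)", "handempty", "on(e,f)", "ontable(f)"]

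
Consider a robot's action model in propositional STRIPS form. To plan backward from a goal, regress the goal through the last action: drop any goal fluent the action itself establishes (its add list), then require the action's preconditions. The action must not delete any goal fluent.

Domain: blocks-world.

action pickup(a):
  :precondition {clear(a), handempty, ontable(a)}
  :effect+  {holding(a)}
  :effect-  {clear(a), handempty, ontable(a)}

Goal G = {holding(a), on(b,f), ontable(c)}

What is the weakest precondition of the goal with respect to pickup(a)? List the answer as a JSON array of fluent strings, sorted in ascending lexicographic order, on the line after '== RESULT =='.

Regress:
  G ∩ del = {}  (empty — regression defined)
  G \ add = {holding(a), on(b,f), ontable(c)} \ {holding(a)} = {on(b,f), ontable(c)}
  ∪ pre   = {on(b,f), ontable(c)} ∪ {clear(a), handempty, ontable(a)}
          = {clear(a), handempty, on(b,f), ontable(a), ontable(c)}

== RESULT ==
["clear(a)", "handempty", "on(b,f)", "ontable(a)", "ontable(c)"]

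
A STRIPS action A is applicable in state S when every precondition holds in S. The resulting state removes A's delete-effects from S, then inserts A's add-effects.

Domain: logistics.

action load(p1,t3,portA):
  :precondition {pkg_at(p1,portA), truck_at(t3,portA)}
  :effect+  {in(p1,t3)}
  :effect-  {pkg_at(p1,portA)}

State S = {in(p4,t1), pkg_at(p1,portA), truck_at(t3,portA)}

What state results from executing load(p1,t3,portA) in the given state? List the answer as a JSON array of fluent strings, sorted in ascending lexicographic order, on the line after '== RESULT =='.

Progress:
  pre ⊆ S: {pkg_at(p1,portA), truck_at(t3,portA)} ⊆ S  — applicable
  S \ del = {in(p4,t1), truck_at(t3,portA)}
  ∪ add   = {in(p1,t3), in(p4,t1), truck_at(t3,portA)}

== RESULT ==
["in(p1,t3)", "in(p4,t1)", "truck_at(t3,portA)"]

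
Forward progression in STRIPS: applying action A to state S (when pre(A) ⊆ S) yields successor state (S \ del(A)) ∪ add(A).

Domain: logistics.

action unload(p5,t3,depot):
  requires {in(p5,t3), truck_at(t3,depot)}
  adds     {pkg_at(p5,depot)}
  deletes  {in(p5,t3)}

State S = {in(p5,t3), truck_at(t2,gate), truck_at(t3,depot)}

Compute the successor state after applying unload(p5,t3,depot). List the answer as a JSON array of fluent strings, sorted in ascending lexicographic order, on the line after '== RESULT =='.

Progress:
  pre ⊆ S: {in(p5,t3), truck_at(t3,depot)} ⊆ S  — applicable
  S \ del = {truck_at(t2,gate), truck_at(t3,depot)}
  ∪ add   = {pkg_at(p5,depot), truck_at(t2,gate), truck_at(t3,depot)}

== RESULT ==
["pkg_at(p5,depot)", "truck_at(t2,gate)", "truck_at(t3,depot)"]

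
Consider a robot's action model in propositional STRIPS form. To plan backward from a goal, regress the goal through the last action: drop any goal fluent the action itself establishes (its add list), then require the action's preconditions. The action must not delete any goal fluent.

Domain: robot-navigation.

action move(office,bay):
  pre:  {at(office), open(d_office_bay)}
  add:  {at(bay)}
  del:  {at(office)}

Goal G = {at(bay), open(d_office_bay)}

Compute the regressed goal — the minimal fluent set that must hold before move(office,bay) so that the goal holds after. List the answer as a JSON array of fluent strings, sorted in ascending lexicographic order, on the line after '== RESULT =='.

Compute (G \ add) ∪ pre:
  G ∩ del = {}  (empty — regression defined)
  G \ add = {at(bay), open(d_office_bay)} \ {at(bay)} = {open(d_office_bay)}
  ∪ pre   = {open(d_office_bay)} ∪ {at(office), open(d_office_bay)}
          = {at(office), open(d_office_bay)}

== RESULT ==
["at(office)", "open(d_office_bay)"]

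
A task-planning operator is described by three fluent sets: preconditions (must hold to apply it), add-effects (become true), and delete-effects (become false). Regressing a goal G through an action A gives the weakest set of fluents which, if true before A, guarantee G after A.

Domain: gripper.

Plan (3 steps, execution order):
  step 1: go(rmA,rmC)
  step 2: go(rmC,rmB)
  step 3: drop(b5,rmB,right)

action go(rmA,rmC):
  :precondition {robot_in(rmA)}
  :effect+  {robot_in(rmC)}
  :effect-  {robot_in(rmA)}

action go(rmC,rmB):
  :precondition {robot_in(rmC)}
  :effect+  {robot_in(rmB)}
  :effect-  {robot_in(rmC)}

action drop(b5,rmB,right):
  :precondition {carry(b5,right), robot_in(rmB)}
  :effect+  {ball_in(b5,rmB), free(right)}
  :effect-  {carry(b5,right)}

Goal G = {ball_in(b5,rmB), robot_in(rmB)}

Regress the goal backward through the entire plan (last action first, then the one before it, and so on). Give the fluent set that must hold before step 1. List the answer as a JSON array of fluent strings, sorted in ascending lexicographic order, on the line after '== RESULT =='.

Regress step by step:
  through step 3 (drop(b5,rmB,right)): drop {ball_in(b5,rmB)}, keep {robot_in(rmB)}, require {carry(b5,right), robot_in(rmB)}
    → {carry(b5,right), robot_in(rmB)}
  through step 2 (go(rmC,rmB)): drop {robot_in(rmB)}, keep {carry(b5,right)}, require {robot_in(rmC)}
    → {carry(b5,right), robot_in(rmC)}
  through step 1 (go(rmA,rmC)): drop {robot_in(rmC)}, keep {carry(b5,right)}, require {robot_in(rmA)}
    → {carry(b5,right), robot_in(rmA)}

== RESULT ==
["carry(b5,right)", "robot_in(rmA)"]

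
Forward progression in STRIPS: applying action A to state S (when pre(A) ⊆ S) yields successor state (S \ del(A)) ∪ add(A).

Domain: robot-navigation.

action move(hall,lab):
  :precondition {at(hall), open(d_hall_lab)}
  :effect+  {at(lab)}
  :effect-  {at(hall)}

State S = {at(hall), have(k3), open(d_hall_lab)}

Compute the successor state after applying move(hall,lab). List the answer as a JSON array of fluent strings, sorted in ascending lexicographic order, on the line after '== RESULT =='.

Compute (S \ del) ∪ add:
  pre ⊆ S: {at(hall), open(d_hall_lab)} ⊆ S  — applicable
  S \ del = {have(k3), open(d_hall_lab)}
  ∪ add   = {at(lab), have(k3), open(d_hall_lab)}

== RESULT ==
["at(lab)", "have(k3)", "open(d_hall_lab)"]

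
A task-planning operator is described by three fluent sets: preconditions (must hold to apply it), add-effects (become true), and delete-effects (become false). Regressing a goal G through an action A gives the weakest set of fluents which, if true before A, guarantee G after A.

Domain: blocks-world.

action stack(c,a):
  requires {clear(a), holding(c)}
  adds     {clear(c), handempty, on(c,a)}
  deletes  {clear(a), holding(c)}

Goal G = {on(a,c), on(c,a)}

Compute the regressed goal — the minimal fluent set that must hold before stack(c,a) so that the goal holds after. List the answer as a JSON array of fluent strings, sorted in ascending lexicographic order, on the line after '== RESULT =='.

Compute (G \ add) ∪ pre:
  G ∩ del = {}  (empty — regression defined)
  G \ add = {on(a,c), on(c,a)} \ {clear(c), handempty, on(c,a)} = {on(a,c)}
  ∪ pre   = {on(a,c)} ∪ {clear(a), holding(c)}
          = {clear(a), holding(c), on(a,c)}

== RESULT ==
["clear(a)", "holding(c)", "on(a,c)"]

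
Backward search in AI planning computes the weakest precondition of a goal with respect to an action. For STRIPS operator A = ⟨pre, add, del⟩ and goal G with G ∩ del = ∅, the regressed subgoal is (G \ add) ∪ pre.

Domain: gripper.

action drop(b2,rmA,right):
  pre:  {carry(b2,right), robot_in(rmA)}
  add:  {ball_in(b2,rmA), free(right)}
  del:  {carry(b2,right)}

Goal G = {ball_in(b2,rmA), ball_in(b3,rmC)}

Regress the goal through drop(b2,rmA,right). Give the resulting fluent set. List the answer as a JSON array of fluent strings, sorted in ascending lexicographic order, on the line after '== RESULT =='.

Regress:
  G ∩ del = {}  (empty — regression defined)
  G \ add = {ball_in(b2,rmA), ball_in(b3,rmC)} \ {ball_in(b2,rmA), free(right)} = {ball_in(b3,rmC)}
  ∪ pre   = {ball_in(b3,rmC)} ∪ {carry(b2,right), robot_in(rmA)}
          = {ball_in(b3,rmC), carry(b2,right), robot_in(rmA)}

== RESULT ==
["ball_in(b3,rmC)", "carry(b2,right)", "robot_in(rmA)"]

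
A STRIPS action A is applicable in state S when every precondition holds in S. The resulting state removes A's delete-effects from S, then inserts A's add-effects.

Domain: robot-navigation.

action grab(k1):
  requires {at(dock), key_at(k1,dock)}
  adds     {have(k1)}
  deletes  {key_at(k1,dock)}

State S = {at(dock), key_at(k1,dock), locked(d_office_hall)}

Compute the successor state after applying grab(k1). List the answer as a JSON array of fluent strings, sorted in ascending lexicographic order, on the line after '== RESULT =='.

Compute (S \ del) ∪ add:
  pre ⊆ S: {at(dock), key_at(k1,dock)} ⊆ S  — applicable
  S \ del = {at(dock), locked(d_office_hall)}
  ∪ add   = {at(dock), have(k1), locked(d_office_hall)}

== RESULT ==
["at(dock)", "have(k1)", "locked(d_office_hall)"]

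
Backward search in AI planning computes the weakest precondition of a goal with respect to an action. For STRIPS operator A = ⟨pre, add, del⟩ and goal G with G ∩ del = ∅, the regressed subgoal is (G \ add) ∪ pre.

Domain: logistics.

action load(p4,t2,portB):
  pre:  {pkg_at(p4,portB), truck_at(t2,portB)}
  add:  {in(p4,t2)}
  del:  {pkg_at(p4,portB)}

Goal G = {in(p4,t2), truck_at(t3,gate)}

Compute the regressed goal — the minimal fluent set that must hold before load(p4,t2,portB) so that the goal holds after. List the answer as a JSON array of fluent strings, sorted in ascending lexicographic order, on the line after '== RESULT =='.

Regress:
  G ∩ del = {}  (empty — regression defined)
  G \ add = {in(p4,t2), truck_at(t3,gate)} \ {in(p4,t2)} = {truck_at(t3,gate)}
  ∪ pre   = {truck_at(t3,gate)} ∪ {pkg_at(p4,portB), truck_at(t2,portB)}
          = {pkg_at(p4,portB), truck_at(t2,portB), truck_at(t3,gate)}

== RESULT ==
["pkg_at(p4,portB)", "truck_at(t2,portB)", "truck_at(t3,gate)"]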